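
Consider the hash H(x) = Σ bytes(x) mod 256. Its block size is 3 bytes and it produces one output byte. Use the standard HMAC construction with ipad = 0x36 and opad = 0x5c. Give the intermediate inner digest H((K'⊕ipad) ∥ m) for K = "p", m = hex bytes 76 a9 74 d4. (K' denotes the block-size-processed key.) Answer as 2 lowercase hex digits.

19

Key "p" = 70 is 1 byte ≤ B = 3; zero-pad to 3 bytes: K' = 70 00 00.
K' ⊕ ipad = 46 36 36.
Inner input = 46 36 36 ∥ 76 a9 74 d4.
Inner hash: sum = 70+54+54+118+169+116+212 = 793; mod 256 = 25 → 19.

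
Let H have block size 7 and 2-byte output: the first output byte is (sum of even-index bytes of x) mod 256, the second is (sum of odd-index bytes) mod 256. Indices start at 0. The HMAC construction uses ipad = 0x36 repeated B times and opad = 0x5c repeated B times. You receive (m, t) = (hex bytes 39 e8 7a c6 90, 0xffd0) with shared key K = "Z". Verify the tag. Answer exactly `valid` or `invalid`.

Key "Z" = 5a is 1 byte ≤ B = 7; zero-pad to 7 bytes: K' = 5a 00 00 00 00 00 00.
K' ⊕ ipad = 6c 36 36 36 36 36 36; K' ⊕ opad = 06 5c 5c 5c 5c 5c 5c.
Inner hash: even-index sum = 700 mod 256 = 188; odd-index sum = 485 mod 256 = 229 → bc e5.
Outer hash (recomputed tag): even-index sum = 511 mod 256 = 255; odd-index sum = 464 mod 256 = 208 → ff d0.
Recomputed tag = ffd0; claimed = ffd0 → match.

valid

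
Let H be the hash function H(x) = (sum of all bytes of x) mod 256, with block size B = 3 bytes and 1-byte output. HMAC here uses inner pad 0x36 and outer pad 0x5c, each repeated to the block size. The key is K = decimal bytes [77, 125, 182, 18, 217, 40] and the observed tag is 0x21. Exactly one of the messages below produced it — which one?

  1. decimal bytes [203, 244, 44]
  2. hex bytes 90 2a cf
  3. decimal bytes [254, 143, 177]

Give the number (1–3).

Key decimal bytes [77, 125, 182, 18, 217, 40] = 4d 7d b6 12 d9 28 is 6 bytes > B = 3, so hash it first: H(key) = 93, then zero-pad to 3 bytes: K' = 93 00 00.
K' ⊕ ipad = a5 36 36; K' ⊕ opad = cf 5c 5c.
m1: inner = H(a5 36 36 cb f4 2c) = fc; tag = H(cf 5c 5c fc) = 83
m2: inner = H(a5 36 36 90 2a cf) = 9a; tag = H(cf 5c 5c 9a) = 21 ← matches
m3: inner = H(a5 36 36 fe 8f b1) = 4f; tag = H(cf 5c 5c 4f) = d6

2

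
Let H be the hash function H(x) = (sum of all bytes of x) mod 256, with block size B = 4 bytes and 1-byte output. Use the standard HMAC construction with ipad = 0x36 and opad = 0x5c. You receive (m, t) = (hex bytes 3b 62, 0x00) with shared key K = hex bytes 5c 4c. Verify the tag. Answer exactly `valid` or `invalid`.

Key hex bytes 5c 4c is 2 bytes ≤ B = 4; zero-pad to 4 bytes: K' = 5c 4c 00 00.
K' ⊕ ipad = 6a 7a 36 36; K' ⊕ opad = 00 10 5c 5c.
Inner hash: sum = 106+122+54+54+59+98 = 493; mod 256 = 237 → ed.
Outer hash (recomputed tag): sum = 0+16+92+92+237 = 437; mod 256 = 181 → b5.
Recomputed tag = b5; claimed = 00 → mismatch.

invalid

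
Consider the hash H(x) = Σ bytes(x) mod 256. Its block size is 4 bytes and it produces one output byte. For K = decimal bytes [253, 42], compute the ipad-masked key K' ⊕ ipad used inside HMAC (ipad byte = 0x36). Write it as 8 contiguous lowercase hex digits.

cb1c3636

Key decimal bytes [253, 42] = fd 2a is 2 bytes ≤ B = 4; zero-pad to 4 bytes: K' = fd 2a 00 00.
XOR each byte with 0x36: fd⊕36=cb, 2a⊕36=1c, 00⊕36=36, 00⊕36=36.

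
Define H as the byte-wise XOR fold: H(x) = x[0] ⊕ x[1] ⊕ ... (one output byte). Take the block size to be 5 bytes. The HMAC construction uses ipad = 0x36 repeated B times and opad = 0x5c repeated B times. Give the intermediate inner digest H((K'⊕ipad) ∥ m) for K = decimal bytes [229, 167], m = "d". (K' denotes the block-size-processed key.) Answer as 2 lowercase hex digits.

10

Key decimal bytes [229, 167] = e5 a7 is 2 bytes ≤ B = 5; zero-pad to 5 bytes: K' = e5 a7 00 00 00.
K' ⊕ ipad = d3 91 36 36 36.
Inner input = d3 91 36 36 36 ∥ 64.
Inner hash: XOR d3⊕91⊕36⊕36⊕36⊕64 = 10.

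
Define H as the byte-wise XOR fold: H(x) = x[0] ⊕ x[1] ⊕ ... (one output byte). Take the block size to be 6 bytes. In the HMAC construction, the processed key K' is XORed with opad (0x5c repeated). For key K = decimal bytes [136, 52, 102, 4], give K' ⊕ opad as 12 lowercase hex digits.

Key decimal bytes [136, 52, 102, 4] = 88 34 66 04 is 4 bytes ≤ B = 6; zero-pad to 6 bytes: K' = 88 34 66 04 00 00.
XOR each byte with 0x5c: 88⊕5c=d4, 34⊕5c=68, 66⊕5c=3a, 04⊕5c=58, 00⊕5c=5c, 00⊕5c=5c.

d4683a585c5c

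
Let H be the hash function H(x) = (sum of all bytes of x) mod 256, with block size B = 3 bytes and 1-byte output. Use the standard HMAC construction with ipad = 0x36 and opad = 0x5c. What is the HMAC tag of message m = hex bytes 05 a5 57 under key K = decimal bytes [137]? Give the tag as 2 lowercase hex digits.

Key decimal bytes [137] = 89 is 1 byte ≤ B = 3; zero-pad to 3 bytes: K' = 89 00 00.
K' ⊕ ipad = bf 36 36.  K' ⊕ opad = d5 5c 5c.
Inner input = (K'⊕ipad) ∥ m = bf 36 36 ∥ 05 a5 57.
Inner hash: sum = 191+54+54+5+165+87 = 556; mod 256 = 44 → 2c.
Outer input = (K'⊕opad) ∥ inner = d5 5c 5c ∥ 2c.
Outer hash (tag): sum = 213+92+92+44 = 441; mod 256 = 185 → b9.

b9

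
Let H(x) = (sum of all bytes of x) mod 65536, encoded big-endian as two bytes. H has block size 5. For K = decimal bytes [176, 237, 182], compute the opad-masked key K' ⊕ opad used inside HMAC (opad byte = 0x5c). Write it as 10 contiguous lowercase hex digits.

ecb1ea5c5c

Key decimal bytes [176, 237, 182] = b0 ed b6 is 3 bytes ≤ B = 5; zero-pad to 5 bytes: K' = b0 ed b6 00 00.
XOR each byte with 0x5c: b0⊕5c=ec, ed⊕5c=b1, b6⊕5c=ea, 00⊕5c=5c, 00⊕5c=5c.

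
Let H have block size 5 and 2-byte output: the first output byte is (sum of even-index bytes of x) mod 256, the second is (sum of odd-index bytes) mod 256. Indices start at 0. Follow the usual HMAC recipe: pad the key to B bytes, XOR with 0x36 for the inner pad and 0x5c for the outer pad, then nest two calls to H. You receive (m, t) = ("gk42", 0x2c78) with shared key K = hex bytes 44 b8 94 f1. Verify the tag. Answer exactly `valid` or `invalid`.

Key hex bytes 44 b8 94 f1 is 4 bytes ≤ B = 5; zero-pad to 5 bytes: K' = 44 b8 94 f1 00.
K' ⊕ ipad = 72 8e a2 c7 36; K' ⊕ opad = 18 e4 c8 ad 5c.
Inner hash: even-index sum = 487 mod 256 = 231; odd-index sum = 496 mod 256 = 240 → e7 f0.
Outer hash (recomputed tag): even-index sum = 556 mod 256 = 44; odd-index sum = 632 mod 256 = 120 → 2c 78.
Recomputed tag = 2c78; claimed = 2c78 → match.

valid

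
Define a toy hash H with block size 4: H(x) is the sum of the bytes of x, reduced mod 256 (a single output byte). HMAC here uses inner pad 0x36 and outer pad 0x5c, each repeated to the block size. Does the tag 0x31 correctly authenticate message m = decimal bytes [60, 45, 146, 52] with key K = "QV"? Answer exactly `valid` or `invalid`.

Key "QV" = 51 56 is 2 bytes ≤ B = 4; zero-pad to 4 bytes: K' = 51 56 00 00.
K' ⊕ ipad = 67 60 36 36; K' ⊕ opad = 0d 0a 5c 5c.
Inner hash: sum = 103+96+54+54+60+45+146+52 = 610; mod 256 = 98 → 62.
Outer hash (recomputed tag): sum = 13+10+92+92+98 = 305; mod 256 = 49 → 31.
Recomputed tag = 31; claimed = 31 → match.

valid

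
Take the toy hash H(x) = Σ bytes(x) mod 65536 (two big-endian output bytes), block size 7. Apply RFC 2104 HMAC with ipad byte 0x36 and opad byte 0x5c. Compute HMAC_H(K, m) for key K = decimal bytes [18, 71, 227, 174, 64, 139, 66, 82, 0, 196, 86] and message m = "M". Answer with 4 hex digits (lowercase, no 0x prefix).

0346

Key decimal bytes [18, 71, 227, 174, 64, 139, 66, 82, 0, 196, 86] = 12 47 e3 ae 40 8b 42 52 00 c4 56 is 11 bytes > B = 7, so hash it first: H(key) = 04 63, then zero-pad to 7 bytes: K' = 04 63 00 00 00 00 00.
K' ⊕ ipad = 32 55 36 36 36 36 36.  K' ⊕ opad = 58 3f 5c 5c 5c 5c 5c.
Inner input = (K'⊕ipad) ∥ m = 32 55 36 36 36 36 36 ∥ 4d.
Inner hash: sum = 50+85+54+54+54+54+54+77 = 482 → 01 e2.
Outer input = (K'⊕opad) ∥ inner = 58 3f 5c 5c 5c 5c 5c ∥ 01 e2.
Outer hash (tag): sum = 88+63+92+92+92+92+92+1+226 = 838 → 03 46.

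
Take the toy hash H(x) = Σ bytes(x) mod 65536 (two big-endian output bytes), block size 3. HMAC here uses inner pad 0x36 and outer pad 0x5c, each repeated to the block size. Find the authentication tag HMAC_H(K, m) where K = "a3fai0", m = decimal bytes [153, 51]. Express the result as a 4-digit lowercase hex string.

025d

Key "a3fai0" = 61 33 66 61 69 30 is 6 bytes > B = 3, so hash it first: H(key) = 01 f4, then zero-pad to 3 bytes: K' = 01 f4 00.
K' ⊕ ipad = 37 c2 36.  K' ⊕ opad = 5d a8 5c.
Inner input = (K'⊕ipad) ∥ m = 37 c2 36 ∥ 99 33.
Inner hash: sum = 55+194+54+153+51 = 507 → 01 fb.
Outer input = (K'⊕opad) ∥ inner = 5d a8 5c ∥ 01 fb.
Outer hash (tag): sum = 93+168+92+1+251 = 605 → 02 5d.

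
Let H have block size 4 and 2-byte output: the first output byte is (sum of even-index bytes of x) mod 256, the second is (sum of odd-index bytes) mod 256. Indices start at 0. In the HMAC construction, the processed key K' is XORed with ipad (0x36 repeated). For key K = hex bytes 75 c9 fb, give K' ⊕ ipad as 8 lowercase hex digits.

Key hex bytes 75 c9 fb is 3 bytes ≤ B = 4; zero-pad to 4 bytes: K' = 75 c9 fb 00.
XOR each byte with 0x36: 75⊕36=43, c9⊕36=ff, fb⊕36=cd, 00⊕36=36.

43ffcd36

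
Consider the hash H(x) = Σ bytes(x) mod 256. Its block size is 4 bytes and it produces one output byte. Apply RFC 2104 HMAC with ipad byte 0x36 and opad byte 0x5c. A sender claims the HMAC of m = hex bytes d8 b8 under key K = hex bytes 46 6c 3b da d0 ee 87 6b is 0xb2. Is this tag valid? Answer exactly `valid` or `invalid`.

Key hex bytes 46 6c 3b da d0 ee 87 6b is 8 bytes > B = 4, so hash it first: H(key) = 77, then zero-pad to 4 bytes: K' = 77 00 00 00.
K' ⊕ ipad = 41 36 36 36; K' ⊕ opad = 2b 5c 5c 5c.
Inner hash: sum = 65+54+54+54+216+184 = 627; mod 256 = 115 → 73.
Outer hash (recomputed tag): sum = 43+92+92+92+115 = 434; mod 256 = 178 → b2.
Recomputed tag = b2; claimed = b2 → match.

valid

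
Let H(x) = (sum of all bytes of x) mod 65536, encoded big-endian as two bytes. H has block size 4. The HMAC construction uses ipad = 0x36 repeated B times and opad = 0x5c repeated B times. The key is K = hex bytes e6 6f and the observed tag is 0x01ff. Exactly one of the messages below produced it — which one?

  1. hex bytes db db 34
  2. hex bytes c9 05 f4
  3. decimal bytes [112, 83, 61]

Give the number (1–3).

Key hex bytes e6 6f is 2 bytes ≤ B = 4; zero-pad to 4 bytes: K' = e6 6f 00 00.
K' ⊕ ipad = d0 59 36 36; K' ⊕ opad = ba 33 5c 5c.
m1: inner = H(d0 59 36 36 db db 34) = 03 7f; tag = H(ba 33 5c 5c 03 7f) = 0227
m2: inner = H(d0 59 36 36 c9 05 f4) = 03 57; tag = H(ba 33 5c 5c 03 57) = 01ff ← matches
m3: inner = H(d0 59 36 36 70 53 3d) = 02 95; tag = H(ba 33 5c 5c 02 95) = 023c

2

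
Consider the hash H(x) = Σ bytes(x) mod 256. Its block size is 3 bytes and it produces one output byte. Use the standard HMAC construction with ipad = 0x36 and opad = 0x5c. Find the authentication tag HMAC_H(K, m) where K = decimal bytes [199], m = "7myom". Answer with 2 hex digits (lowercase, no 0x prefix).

a9

Key decimal bytes [199] = c7 is 1 byte ≤ B = 3; zero-pad to 3 bytes: K' = c7 00 00.
K' ⊕ ipad = f1 36 36.  K' ⊕ opad = 9b 5c 5c.
Inner input = (K'⊕ipad) ∥ m = f1 36 36 ∥ 37 6d 79 6f 6d.
Inner hash: sum = 241+54+54+55+109+121+111+109 = 854; mod 256 = 86 → 56.
Outer input = (K'⊕opad) ∥ inner = 9b 5c 5c ∥ 56.
Outer hash (tag): sum = 155+92+92+86 = 425; mod 256 = 169 → a9.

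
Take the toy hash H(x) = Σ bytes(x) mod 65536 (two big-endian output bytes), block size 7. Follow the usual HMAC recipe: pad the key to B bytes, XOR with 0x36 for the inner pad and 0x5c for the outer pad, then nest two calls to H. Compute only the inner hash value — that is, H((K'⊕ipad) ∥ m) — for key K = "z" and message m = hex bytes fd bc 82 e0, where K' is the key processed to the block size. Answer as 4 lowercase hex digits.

04ab

Key "z" = 7a is 1 byte ≤ B = 7; zero-pad to 7 bytes: K' = 7a 00 00 00 00 00 00.
K' ⊕ ipad = 4c 36 36 36 36 36 36.
Inner input = 4c 36 36 36 36 36 36 ∥ fd bc 82 e0.
Inner hash: sum = 76+54+54+54+54+54+54+253+188+130+224 = 1195 → 04 ab.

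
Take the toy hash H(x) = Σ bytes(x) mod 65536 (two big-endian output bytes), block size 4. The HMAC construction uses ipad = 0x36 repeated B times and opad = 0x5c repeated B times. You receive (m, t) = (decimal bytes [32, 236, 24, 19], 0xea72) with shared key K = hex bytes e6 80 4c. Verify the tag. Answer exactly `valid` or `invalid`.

invalid

Key hex bytes e6 80 4c is 3 bytes ≤ B = 4; zero-pad to 4 bytes: K' = e6 80 4c 00.
K' ⊕ ipad = d0 b6 7a 36; K' ⊕ opad = ba dc 10 5c.
Inner hash: sum = 208+182+122+54+32+236+24+19 = 877 → 03 6d.
Outer hash (recomputed tag): sum = 186+220+16+92+3+109 = 626 → 02 72.
Recomputed tag = 0272; claimed = ea72 → mismatch.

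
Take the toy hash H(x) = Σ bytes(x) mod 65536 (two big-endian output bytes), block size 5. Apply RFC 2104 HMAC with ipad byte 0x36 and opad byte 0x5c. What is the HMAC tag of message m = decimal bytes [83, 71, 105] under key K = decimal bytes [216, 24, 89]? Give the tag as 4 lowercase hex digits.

0281

Key decimal bytes [216, 24, 89] = d8 18 59 is 3 bytes ≤ B = 5; zero-pad to 5 bytes: K' = d8 18 59 00 00.
K' ⊕ ipad = ee 2e 6f 36 36.  K' ⊕ opad = 84 44 05 5c 5c.
Inner input = (K'⊕ipad) ∥ m = ee 2e 6f 36 36 ∥ 53 47 69.
Inner hash: sum = 238+46+111+54+54+83+71+105 = 762 → 02 fa.
Outer input = (K'⊕opad) ∥ inner = 84 44 05 5c 5c ∥ 02 fa.
Outer hash (tag): sum = 132+68+5+92+92+2+250 = 641 → 02 81.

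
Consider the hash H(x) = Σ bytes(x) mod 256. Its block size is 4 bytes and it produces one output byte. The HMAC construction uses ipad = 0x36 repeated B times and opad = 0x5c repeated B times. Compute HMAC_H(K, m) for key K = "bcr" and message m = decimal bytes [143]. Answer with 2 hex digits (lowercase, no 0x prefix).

b9

Key "bcr" = 62 63 72 is 3 bytes ≤ B = 4; zero-pad to 4 bytes: K' = 62 63 72 00.
K' ⊕ ipad = 54 55 44 36.  K' ⊕ opad = 3e 3f 2e 5c.
Inner input = (K'⊕ipad) ∥ m = 54 55 44 36 ∥ 8f.
Inner hash: sum = 84+85+68+54+143 = 434; mod 256 = 178 → b2.
Outer input = (K'⊕opad) ∥ inner = 3e 3f 2e 5c ∥ b2.
Outer hash (tag): sum = 62+63+46+92+178 = 441; mod 256 = 185 → b9.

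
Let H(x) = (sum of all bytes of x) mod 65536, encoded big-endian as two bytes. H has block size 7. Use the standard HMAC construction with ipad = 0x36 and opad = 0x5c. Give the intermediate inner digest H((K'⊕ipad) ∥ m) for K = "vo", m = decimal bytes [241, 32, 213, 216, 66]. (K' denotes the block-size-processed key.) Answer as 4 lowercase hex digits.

Key "vo" = 76 6f is 2 bytes ≤ B = 7; zero-pad to 7 bytes: K' = 76 6f 00 00 00 00 00.
K' ⊕ ipad = 40 59 36 36 36 36 36.
Inner input = 40 59 36 36 36 36 36 ∥ f1 20 d5 d8 42.
Inner hash: sum = 64+89+54+54+54+54+54+241+32+213+216+66 = 1191 → 04 a7.

04a7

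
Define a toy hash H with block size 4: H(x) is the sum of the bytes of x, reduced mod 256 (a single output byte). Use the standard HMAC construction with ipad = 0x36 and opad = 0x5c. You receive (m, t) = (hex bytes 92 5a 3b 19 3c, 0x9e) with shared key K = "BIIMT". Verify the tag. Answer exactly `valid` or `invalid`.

valid

Key "BIIMT" = 42 49 49 4d 54 is 5 bytes > B = 4, so hash it first: H(key) = 75, then zero-pad to 4 bytes: K' = 75 00 00 00.
K' ⊕ ipad = 43 36 36 36; K' ⊕ opad = 29 5c 5c 5c.
Inner hash: sum = 67+54+54+54+146+90+59+25+60 = 609; mod 256 = 97 → 61.
Outer hash (recomputed tag): sum = 41+92+92+92+97 = 414; mod 256 = 158 → 9e.
Recomputed tag = 9e; claimed = 9e → match.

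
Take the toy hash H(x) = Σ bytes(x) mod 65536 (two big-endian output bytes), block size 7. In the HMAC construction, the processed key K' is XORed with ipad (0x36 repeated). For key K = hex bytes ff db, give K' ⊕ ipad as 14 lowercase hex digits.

Key hex bytes ff db is 2 bytes ≤ B = 7; zero-pad to 7 bytes: K' = ff db 00 00 00 00 00.
XOR each byte with 0x36: ff⊕36=c9, db⊕36=ed, 00⊕36=36, 00⊕36=36, 00⊕36=36, 00⊕36=36, 00⊕36=36.

c9ed3636363636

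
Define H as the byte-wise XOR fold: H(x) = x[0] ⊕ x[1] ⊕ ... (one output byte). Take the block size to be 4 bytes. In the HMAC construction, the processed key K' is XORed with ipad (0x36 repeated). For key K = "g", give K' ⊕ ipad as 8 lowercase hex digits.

51363636

Key "g" = 67 is 1 byte ≤ B = 4; zero-pad to 4 bytes: K' = 67 00 00 00.
XOR each byte with 0x36: 67⊕36=51, 00⊕36=36, 00⊕36=36, 00⊕36=36.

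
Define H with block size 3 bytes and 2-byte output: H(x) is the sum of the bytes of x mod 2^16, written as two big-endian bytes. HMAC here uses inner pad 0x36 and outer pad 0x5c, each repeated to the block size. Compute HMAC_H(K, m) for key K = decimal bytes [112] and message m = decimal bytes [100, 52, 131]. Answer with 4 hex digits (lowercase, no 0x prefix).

01b2

Key decimal bytes [112] = 70 is 1 byte ≤ B = 3; zero-pad to 3 bytes: K' = 70 00 00.
K' ⊕ ipad = 46 36 36.  K' ⊕ opad = 2c 5c 5c.
Inner input = (K'⊕ipad) ∥ m = 46 36 36 ∥ 64 34 83.
Inner hash: sum = 70+54+54+100+52+131 = 461 → 01 cd.
Outer input = (K'⊕opad) ∥ inner = 2c 5c 5c ∥ 01 cd.
Outer hash (tag): sum = 44+92+92+1+205 = 434 → 01 b2.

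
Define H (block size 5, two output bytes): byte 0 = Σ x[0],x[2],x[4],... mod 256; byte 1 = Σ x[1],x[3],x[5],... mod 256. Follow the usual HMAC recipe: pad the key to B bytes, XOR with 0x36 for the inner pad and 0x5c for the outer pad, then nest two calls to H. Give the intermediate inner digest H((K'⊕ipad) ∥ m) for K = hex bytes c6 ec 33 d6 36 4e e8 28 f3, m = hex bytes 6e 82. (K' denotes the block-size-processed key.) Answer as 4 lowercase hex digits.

Key hex bytes c6 ec 33 d6 36 4e e8 28 f3 is 9 bytes > B = 5, so hash it first: H(key) = 0a 38, then zero-pad to 5 bytes: K' = 0a 38 00 00 00.
K' ⊕ ipad = 3c 0e 36 36 36.
Inner input = 3c 0e 36 36 36 ∥ 6e 82.
Inner hash: even-index sum = 298 mod 256 = 42; odd-index sum = 178 mod 256 = 178 → 2a b2.

2ab2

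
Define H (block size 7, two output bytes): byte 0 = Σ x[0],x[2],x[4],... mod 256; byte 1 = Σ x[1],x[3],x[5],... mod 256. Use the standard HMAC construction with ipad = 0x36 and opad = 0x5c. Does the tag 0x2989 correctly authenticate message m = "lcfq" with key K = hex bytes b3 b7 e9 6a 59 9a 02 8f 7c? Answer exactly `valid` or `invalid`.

Key hex bytes b3 b7 e9 6a 59 9a 02 8f 7c is 9 bytes > B = 7, so hash it first: H(key) = 73 4a, then zero-pad to 7 bytes: K' = 73 4a 00 00 00 00 00.
K' ⊕ ipad = 45 7c 36 36 36 36 36; K' ⊕ opad = 2f 16 5c 5c 5c 5c 5c.
Inner hash: even-index sum = 443 mod 256 = 187; odd-index sum = 442 mod 256 = 186 → bb ba.
Outer hash (recomputed tag): even-index sum = 509 mod 256 = 253; odd-index sum = 393 mod 256 = 137 → fd 89.
Recomputed tag = fd89; claimed = 2989 → mismatch.

invalid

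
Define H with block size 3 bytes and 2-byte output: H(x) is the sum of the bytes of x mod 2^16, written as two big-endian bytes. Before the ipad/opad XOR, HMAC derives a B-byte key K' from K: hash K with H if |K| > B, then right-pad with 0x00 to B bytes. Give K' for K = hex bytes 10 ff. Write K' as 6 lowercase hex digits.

10ff00

Key hex bytes 10 ff is 2 bytes ≤ B = 3; zero-pad to 3 bytes: K' = 10 ff 00.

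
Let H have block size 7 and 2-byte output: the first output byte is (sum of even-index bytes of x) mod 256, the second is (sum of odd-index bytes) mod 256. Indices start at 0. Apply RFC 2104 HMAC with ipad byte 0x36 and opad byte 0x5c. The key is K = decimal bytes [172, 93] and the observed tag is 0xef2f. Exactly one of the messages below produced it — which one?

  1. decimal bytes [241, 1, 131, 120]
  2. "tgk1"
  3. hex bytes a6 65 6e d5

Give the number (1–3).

3

Key decimal bytes [172, 93] = ac 5d is 2 bytes ≤ B = 7; zero-pad to 7 bytes: K' = ac 5d 00 00 00 00 00.
K' ⊕ ipad = 9a 6b 36 36 36 36 36; K' ⊕ opad = f0 01 5c 5c 5c 5c 5c.
m1: inner = H(9a 6b 36 36 36 36 36 f1 01 83 78) = b5 4b; tag = H(f0 01 5c 5c 5c 5c 5c b5 4b) = 4f6e
m2: inner = H(9a 6b 36 36 36 36 36 74 67 6b 31) = d4 b6; tag = H(f0 01 5c 5c 5c 5c 5c d4 b6) = ba8d
m3: inner = H(9a 6b 36 36 36 36 36 a6 65 6e d5) = 76 eb; tag = H(f0 01 5c 5c 5c 5c 5c 76 eb) = ef2f ← matches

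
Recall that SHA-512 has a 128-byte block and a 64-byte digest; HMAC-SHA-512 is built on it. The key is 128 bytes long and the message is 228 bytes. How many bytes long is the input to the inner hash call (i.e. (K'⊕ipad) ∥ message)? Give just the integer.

Key is 128 ≤ 128 bytes, zero-padded: |K'| = 128.
Inner input = (K'⊕ipad) ∥ m → 128 + 228 = 356 bytes.

356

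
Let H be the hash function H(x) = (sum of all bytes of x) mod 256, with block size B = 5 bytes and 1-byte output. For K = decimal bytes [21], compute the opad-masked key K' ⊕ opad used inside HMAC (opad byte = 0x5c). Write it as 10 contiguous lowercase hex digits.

Key decimal bytes [21] = 15 is 1 byte ≤ B = 5; zero-pad to 5 bytes: K' = 15 00 00 00 00.
XOR each byte with 0x5c: 15⊕5c=49, 00⊕5c=5c, 00⊕5c=5c, 00⊕5c=5c, 00⊕5c=5c.

495c5c5c5c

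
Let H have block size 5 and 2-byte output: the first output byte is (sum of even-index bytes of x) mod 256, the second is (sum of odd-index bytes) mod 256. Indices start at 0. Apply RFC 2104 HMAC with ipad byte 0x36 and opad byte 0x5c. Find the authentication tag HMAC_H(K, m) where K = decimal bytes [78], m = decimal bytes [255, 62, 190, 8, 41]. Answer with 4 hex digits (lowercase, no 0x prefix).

1ce2

Key decimal bytes [78] = 4e is 1 byte ≤ B = 5; zero-pad to 5 bytes: K' = 4e 00 00 00 00.
K' ⊕ ipad = 78 36 36 36 36.  K' ⊕ opad = 12 5c 5c 5c 5c.
Inner input = (K'⊕ipad) ∥ m = 78 36 36 36 36 ∥ ff 3e be 08 29.
Inner hash: even-index sum = 298 mod 256 = 42; odd-index sum = 594 mod 256 = 82 → 2a 52.
Outer input = (K'⊕opad) ∥ inner = 12 5c 5c 5c 5c ∥ 2a 52.
Outer hash (tag): even-index sum = 284 mod 256 = 28; odd-index sum = 226 mod 256 = 226 → 1c e2.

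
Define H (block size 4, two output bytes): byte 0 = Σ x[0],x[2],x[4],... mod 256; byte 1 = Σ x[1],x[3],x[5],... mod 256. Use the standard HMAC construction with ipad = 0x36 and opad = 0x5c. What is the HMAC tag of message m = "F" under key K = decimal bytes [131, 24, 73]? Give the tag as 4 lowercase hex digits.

Key decimal bytes [131, 24, 73] = 83 18 49 is 3 bytes ≤ B = 4; zero-pad to 4 bytes: K' = 83 18 49 00.
K' ⊕ ipad = b5 2e 7f 36.  K' ⊕ opad = df 44 15 5c.
Inner input = (K'⊕ipad) ∥ m = b5 2e 7f 36 ∥ 46.
Inner hash: even-index sum = 378 mod 256 = 122; odd-index sum = 100 mod 256 = 100 → 7a 64.
Outer input = (K'⊕opad) ∥ inner = df 44 15 5c ∥ 7a 64.
Outer hash (tag): even-index sum = 366 mod 256 = 110; odd-index sum = 260 mod 256 = 4 → 6e 04.

6e04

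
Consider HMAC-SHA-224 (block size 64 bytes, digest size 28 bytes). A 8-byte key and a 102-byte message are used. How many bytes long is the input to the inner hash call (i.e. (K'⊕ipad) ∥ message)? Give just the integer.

Key is 8 ≤ 64 bytes, zero-padded: |K'| = 64.
Inner input = (K'⊕ipad) ∥ m → 64 + 102 = 166 bytes.

166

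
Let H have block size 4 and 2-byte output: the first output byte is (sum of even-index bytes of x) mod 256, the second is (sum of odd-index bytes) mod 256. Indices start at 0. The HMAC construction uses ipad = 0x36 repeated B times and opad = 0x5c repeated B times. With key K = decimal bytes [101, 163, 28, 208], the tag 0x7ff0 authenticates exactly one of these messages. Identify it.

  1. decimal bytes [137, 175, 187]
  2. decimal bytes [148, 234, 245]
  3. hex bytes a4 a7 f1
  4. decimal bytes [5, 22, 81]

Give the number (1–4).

Key decimal bytes [101, 163, 28, 208] = 65 a3 1c d0 is exactly B = 4 bytes: K' = 65 a3 1c d0.
K' ⊕ ipad = 53 95 2a e6; K' ⊕ opad = 39 ff 40 8c.
m1: inner = H(53 95 2a e6 89 af bb) = c1 2a; tag = H(39 ff 40 8c c1 2a) = 3ab5
m2: inner = H(53 95 2a e6 94 ea f5) = 06 65; tag = H(39 ff 40 8c 06 65) = 7ff0 ← matches
m3: inner = H(53 95 2a e6 a4 a7 f1) = 12 22; tag = H(39 ff 40 8c 12 22) = 8bad
m4: inner = H(53 95 2a e6 05 16 51) = d3 91; tag = H(39 ff 40 8c d3 91) = 4c1c

2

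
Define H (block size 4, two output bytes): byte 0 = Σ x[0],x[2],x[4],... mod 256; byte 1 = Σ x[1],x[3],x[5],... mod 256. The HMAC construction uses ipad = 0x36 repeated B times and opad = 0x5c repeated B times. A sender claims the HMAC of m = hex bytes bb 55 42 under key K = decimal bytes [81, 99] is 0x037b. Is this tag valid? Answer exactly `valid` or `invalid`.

Key decimal bytes [81, 99] = 51 63 is 2 bytes ≤ B = 4; zero-pad to 4 bytes: K' = 51 63 00 00.
K' ⊕ ipad = 67 55 36 36; K' ⊕ opad = 0d 3f 5c 5c.
Inner hash: even-index sum = 410 mod 256 = 154; odd-index sum = 224 mod 256 = 224 → 9a e0.
Outer hash (recomputed tag): even-index sum = 259 mod 256 = 3; odd-index sum = 379 mod 256 = 123 → 03 7b.
Recomputed tag = 037b; claimed = 037b → match.

valid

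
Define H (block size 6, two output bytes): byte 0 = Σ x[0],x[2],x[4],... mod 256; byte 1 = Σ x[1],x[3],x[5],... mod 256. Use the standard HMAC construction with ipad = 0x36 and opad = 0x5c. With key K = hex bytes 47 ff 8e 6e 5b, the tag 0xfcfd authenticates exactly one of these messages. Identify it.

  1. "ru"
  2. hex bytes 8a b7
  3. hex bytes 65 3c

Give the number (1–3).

1

Key hex bytes 47 ff 8e 6e 5b is 5 bytes ≤ B = 6; zero-pad to 6 bytes: K' = 47 ff 8e 6e 5b 00.
K' ⊕ ipad = 71 c9 b8 58 6d 36; K' ⊕ opad = 1b a3 d2 32 07 5c.
m1: inner = H(71 c9 b8 58 6d 36 72 75) = 08 cc; tag = H(1b a3 d2 32 07 5c 08 cc) = fcfd ← matches
m2: inner = H(71 c9 b8 58 6d 36 8a b7) = 20 0e; tag = H(1b a3 d2 32 07 5c 20 0e) = 143f
m3: inner = H(71 c9 b8 58 6d 36 65 3c) = fb 93; tag = H(1b a3 d2 32 07 5c fb 93) = efc4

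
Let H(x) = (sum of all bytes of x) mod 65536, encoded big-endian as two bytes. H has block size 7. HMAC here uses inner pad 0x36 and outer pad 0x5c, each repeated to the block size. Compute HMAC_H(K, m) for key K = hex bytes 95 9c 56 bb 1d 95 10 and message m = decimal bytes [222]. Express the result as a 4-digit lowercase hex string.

Key hex bytes 95 9c 56 bb 1d 95 10 is exactly B = 7 bytes: K' = 95 9c 56 bb 1d 95 10.
K' ⊕ ipad = a3 aa 60 8d 2b a3 26.  K' ⊕ opad = c9 c0 0a e7 41 c9 4c.
Inner input = (K'⊕ipad) ∥ m = a3 aa 60 8d 2b a3 26 ∥ de.
Inner hash: sum = 163+170+96+141+43+163+38+222 = 1036 → 04 0c.
Outer input = (K'⊕opad) ∥ inner = c9 c0 0a e7 41 c9 4c ∥ 04 0c.
Outer hash (tag): sum = 201+192+10+231+65+201+76+4+12 = 992 → 03 e0.

03e0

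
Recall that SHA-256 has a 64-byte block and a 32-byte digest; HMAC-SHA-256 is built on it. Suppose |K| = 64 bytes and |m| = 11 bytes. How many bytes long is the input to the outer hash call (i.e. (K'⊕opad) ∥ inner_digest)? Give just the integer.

Key is 64 ≤ 64 bytes, zero-padded: |K'| = 64.
Outer input = (K'⊕opad) ∥ H(inner) → 64 + 32 = 96 bytes.

96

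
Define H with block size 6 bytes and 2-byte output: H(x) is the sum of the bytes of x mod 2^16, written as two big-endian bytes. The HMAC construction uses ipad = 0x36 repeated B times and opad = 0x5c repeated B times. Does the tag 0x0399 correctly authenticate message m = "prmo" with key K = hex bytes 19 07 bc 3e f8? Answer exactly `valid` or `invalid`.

Key hex bytes 19 07 bc 3e f8 is 5 bytes ≤ B = 6; zero-pad to 6 bytes: K' = 19 07 bc 3e f8 00.
K' ⊕ ipad = 2f 31 8a 08 ce 36; K' ⊕ opad = 45 5b e0 62 a4 5c.
Inner hash: sum = 47+49+138+8+206+54+112+114+109+111 = 948 → 03 b4.
Outer hash (recomputed tag): sum = 69+91+224+98+164+92+3+180 = 921 → 03 99.
Recomputed tag = 0399; claimed = 0399 → match.

valid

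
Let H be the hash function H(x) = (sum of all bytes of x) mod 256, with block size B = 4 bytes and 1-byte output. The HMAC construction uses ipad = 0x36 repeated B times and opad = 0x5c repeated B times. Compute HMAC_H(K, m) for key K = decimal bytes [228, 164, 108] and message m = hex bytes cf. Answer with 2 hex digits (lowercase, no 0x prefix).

ff

Key decimal bytes [228, 164, 108] = e4 a4 6c is 3 bytes ≤ B = 4; zero-pad to 4 bytes: K' = e4 a4 6c 00.
K' ⊕ ipad = d2 92 5a 36.  K' ⊕ opad = b8 f8 30 5c.
Inner input = (K'⊕ipad) ∥ m = d2 92 5a 36 ∥ cf.
Inner hash: sum = 210+146+90+54+207 = 707; mod 256 = 195 → c3.
Outer input = (K'⊕opad) ∥ inner = b8 f8 30 5c ∥ c3.
Outer hash (tag): sum = 184+248+48+92+195 = 767; mod 256 = 255 → ff.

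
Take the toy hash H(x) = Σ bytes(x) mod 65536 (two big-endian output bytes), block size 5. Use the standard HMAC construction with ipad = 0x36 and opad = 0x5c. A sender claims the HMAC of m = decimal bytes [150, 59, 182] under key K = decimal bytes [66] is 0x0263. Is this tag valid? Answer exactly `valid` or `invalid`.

Key decimal bytes [66] = 42 is 1 byte ≤ B = 5; zero-pad to 5 bytes: K' = 42 00 00 00 00.
K' ⊕ ipad = 74 36 36 36 36; K' ⊕ opad = 1e 5c 5c 5c 5c.
Inner hash: sum = 116+54+54+54+54+150+59+182 = 723 → 02 d3.
Outer hash (recomputed tag): sum = 30+92+92+92+92+2+211 = 611 → 02 63.
Recomputed tag = 0263; claimed = 0263 → match.

valid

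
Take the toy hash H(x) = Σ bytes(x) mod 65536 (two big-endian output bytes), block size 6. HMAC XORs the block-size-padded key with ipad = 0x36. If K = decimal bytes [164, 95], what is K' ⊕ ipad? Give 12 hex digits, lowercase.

Key decimal bytes [164, 95] = a4 5f is 2 bytes ≤ B = 6; zero-pad to 6 bytes: K' = a4 5f 00 00 00 00.
XOR each byte with 0x36: a4⊕36=92, 5f⊕36=69, 00⊕36=36, 00⊕36=36, 00⊕36=36, 00⊕36=36.

926936363636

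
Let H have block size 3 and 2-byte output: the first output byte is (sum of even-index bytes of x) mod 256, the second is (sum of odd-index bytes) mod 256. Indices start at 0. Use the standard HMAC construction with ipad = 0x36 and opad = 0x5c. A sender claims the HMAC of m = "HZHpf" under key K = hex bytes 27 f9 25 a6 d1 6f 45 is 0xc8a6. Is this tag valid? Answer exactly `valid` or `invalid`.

valid

Key hex bytes 27 f9 25 a6 d1 6f 45 is 7 bytes > B = 3, so hash it first: H(key) = 62 0e, then zero-pad to 3 bytes: K' = 62 0e 00.
K' ⊕ ipad = 54 38 36; K' ⊕ opad = 3e 52 5c.
Inner hash: even-index sum = 340 mod 256 = 84; odd-index sum = 302 mod 256 = 46 → 54 2e.
Outer hash (recomputed tag): even-index sum = 200 mod 256 = 200; odd-index sum = 166 mod 256 = 166 → c8 a6.
Recomputed tag = c8a6; claimed = c8a6 → match.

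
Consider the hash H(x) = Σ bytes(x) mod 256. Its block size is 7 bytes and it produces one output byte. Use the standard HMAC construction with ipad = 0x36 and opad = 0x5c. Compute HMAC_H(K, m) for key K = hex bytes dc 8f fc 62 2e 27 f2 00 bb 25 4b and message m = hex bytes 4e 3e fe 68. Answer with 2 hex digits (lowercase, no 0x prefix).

d2

Key hex bytes dc 8f fc 62 2e 27 f2 00 bb 25 4b is 11 bytes > B = 7, so hash it first: H(key) = 3b, then zero-pad to 7 bytes: K' = 3b 00 00 00 00 00 00.
K' ⊕ ipad = 0d 36 36 36 36 36 36.  K' ⊕ opad = 67 5c 5c 5c 5c 5c 5c.
Inner input = (K'⊕ipad) ∥ m = 0d 36 36 36 36 36 36 ∥ 4e 3e fe 68.
Inner hash: sum = 13+54+54+54+54+54+54+78+62+254+104 = 835; mod 256 = 67 → 43.
Outer input = (K'⊕opad) ∥ inner = 67 5c 5c 5c 5c 5c 5c ∥ 43.
Outer hash (tag): sum = 103+92+92+92+92+92+92+67 = 722; mod 256 = 210 → d2.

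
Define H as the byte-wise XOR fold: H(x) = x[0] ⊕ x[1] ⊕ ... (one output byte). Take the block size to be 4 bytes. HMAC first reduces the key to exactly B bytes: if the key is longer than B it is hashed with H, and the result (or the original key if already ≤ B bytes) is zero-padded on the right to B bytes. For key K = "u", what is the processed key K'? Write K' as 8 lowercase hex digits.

Key "u" = 75 is 1 byte ≤ B = 4; zero-pad to 4 bytes: K' = 75 00 00 00.

75000000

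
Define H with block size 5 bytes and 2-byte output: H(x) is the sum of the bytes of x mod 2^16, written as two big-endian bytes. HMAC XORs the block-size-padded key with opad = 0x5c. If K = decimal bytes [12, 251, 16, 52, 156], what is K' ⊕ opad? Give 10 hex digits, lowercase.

Key decimal bytes [12, 251, 16, 52, 156] = 0c fb 10 34 9c is exactly B = 5 bytes: K' = 0c fb 10 34 9c.
XOR each byte with 0x5c: 0c⊕5c=50, fb⊕5c=a7, 10⊕5c=4c, 34⊕5c=68, 9c⊕5c=c0.

50a74c68c0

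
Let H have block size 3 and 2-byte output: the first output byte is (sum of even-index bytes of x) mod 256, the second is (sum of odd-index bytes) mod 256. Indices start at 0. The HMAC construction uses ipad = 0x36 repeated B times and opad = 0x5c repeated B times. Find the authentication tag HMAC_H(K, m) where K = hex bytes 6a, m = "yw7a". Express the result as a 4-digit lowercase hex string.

78c6

Key hex bytes 6a is 1 byte ≤ B = 3; zero-pad to 3 bytes: K' = 6a 00 00.
K' ⊕ ipad = 5c 36 36.  K' ⊕ opad = 36 5c 5c.
Inner input = (K'⊕ipad) ∥ m = 5c 36 36 ∥ 79 77 37 61.
Inner hash: even-index sum = 362 mod 256 = 106; odd-index sum = 230 mod 256 = 230 → 6a e6.
Outer input = (K'⊕opad) ∥ inner = 36 5c 5c ∥ 6a e6.
Outer hash (tag): even-index sum = 376 mod 256 = 120; odd-index sum = 198 mod 256 = 198 → 78 c6.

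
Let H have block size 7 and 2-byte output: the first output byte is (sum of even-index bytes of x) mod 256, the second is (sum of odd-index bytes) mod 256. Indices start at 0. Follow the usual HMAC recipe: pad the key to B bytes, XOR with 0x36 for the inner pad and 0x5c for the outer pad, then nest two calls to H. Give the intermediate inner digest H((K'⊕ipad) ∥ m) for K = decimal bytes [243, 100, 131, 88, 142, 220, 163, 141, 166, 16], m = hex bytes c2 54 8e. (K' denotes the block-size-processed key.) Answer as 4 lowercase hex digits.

Key decimal bytes [243, 100, 131, 88, 142, 220, 163, 141, 166, 16] = f3 64 83 58 8e dc a3 8d a6 10 is 10 bytes > B = 7, so hash it first: H(key) = 4d 35, then zero-pad to 7 bytes: K' = 4d 35 00 00 00 00 00.
K' ⊕ ipad = 7b 03 36 36 36 36 36.
Inner input = 7b 03 36 36 36 36 36 ∥ c2 54 8e.
Inner hash: even-index sum = 369 mod 256 = 113; odd-index sum = 447 mod 256 = 191 → 71 bf.

71bf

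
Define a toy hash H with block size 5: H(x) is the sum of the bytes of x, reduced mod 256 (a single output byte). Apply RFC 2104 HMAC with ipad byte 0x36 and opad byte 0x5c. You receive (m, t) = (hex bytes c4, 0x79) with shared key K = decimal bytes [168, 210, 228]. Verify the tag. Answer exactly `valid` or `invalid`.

invalid

Key decimal bytes [168, 210, 228] = a8 d2 e4 is 3 bytes ≤ B = 5; zero-pad to 5 bytes: K' = a8 d2 e4 00 00.
K' ⊕ ipad = 9e e4 d2 36 36; K' ⊕ opad = f4 8e b8 5c 5c.
Inner hash: sum = 158+228+210+54+54+196 = 900; mod 256 = 132 → 84.
Outer hash (recomputed tag): sum = 244+142+184+92+92+132 = 886; mod 256 = 118 → 76.
Recomputed tag = 76; claimed = 79 → mismatch.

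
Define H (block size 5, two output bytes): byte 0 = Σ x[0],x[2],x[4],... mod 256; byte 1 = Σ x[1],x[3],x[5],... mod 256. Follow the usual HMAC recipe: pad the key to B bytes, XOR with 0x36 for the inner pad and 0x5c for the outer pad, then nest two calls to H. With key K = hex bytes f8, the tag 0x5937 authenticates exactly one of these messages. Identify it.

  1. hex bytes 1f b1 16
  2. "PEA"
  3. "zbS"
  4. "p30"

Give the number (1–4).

Key hex bytes f8 is 1 byte ≤ B = 5; zero-pad to 5 bytes: K' = f8 00 00 00 00.
K' ⊕ ipad = ce 36 36 36 36; K' ⊕ opad = a4 5c 5c 5c 5c.
m1: inner = H(ce 36 36 36 36 1f b1 16) = eb a1; tag = H(a4 5c 5c 5c 5c eb a1) = fda3
m2: inner = H(ce 36 36 36 36 50 45 41) = 7f fd; tag = H(a4 5c 5c 5c 5c 7f fd) = 5937 ← matches
m3: inner = H(ce 36 36 36 36 7a 62 53) = 9c 39; tag = H(a4 5c 5c 5c 5c 9c 39) = 9554
m4: inner = H(ce 36 36 36 36 70 33 30) = 6d 0c; tag = H(a4 5c 5c 5c 5c 6d 0c) = 6825

2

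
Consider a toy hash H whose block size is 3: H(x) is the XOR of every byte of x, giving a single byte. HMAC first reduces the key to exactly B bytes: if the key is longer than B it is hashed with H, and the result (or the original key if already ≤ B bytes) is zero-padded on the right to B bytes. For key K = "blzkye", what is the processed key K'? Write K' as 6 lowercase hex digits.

|K| = 6 > B = 3, so first hash the key.
H(K): XOR 62⊕6c⊕7a⊕6b⊕79⊕65 = 03.
Zero-pad H(K) = 03 to 3 bytes: K' = 03 00 00.

030000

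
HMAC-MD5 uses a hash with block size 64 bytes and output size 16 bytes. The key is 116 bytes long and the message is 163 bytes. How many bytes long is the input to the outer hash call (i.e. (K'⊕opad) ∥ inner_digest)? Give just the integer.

80

Key is 116 > 64 bytes, so it is hashed to 16 bytes then zero-padded to 64: |K'| = 64.
Outer input = (K'⊕opad) ∥ H(inner) → 64 + 16 = 80 bytes.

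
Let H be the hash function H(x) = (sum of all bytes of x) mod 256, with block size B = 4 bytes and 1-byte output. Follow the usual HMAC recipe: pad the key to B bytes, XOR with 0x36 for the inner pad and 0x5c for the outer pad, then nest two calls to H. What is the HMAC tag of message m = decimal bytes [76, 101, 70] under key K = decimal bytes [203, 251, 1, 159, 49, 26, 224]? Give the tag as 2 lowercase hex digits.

Key decimal bytes [203, 251, 1, 159, 49, 26, 224] = cb fb 01 9f 31 1a e0 is 7 bytes > B = 4, so hash it first: H(key) = 91, then zero-pad to 4 bytes: K' = 91 00 00 00.
K' ⊕ ipad = a7 36 36 36.  K' ⊕ opad = cd 5c 5c 5c.
Inner input = (K'⊕ipad) ∥ m = a7 36 36 36 ∥ 4c 65 46.
Inner hash: sum = 167+54+54+54+76+101+70 = 576; mod 256 = 64 → 40.
Outer input = (K'⊕opad) ∥ inner = cd 5c 5c 5c ∥ 40.
Outer hash (tag): sum = 205+92+92+92+64 = 545; mod 256 = 33 → 21.

21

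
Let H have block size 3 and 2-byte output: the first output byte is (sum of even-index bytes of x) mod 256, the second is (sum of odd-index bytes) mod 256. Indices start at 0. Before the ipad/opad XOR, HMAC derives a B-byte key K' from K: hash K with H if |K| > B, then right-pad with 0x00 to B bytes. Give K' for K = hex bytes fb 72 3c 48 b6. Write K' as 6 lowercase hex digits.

edba00

|K| = 5 > B = 3, so first hash the key.
H(K): even-index sum = 493 mod 256 = 237; odd-index sum = 186 mod 256 = 186 → ed ba.
Zero-pad H(K) = ed ba to 3 bytes: K' = ed ba 00.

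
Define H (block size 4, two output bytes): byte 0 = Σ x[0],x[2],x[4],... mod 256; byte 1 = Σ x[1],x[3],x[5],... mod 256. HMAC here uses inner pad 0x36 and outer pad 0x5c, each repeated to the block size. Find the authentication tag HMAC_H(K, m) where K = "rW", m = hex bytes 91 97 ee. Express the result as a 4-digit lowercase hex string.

Key "rW" = 72 57 is 2 bytes ≤ B = 4; zero-pad to 4 bytes: K' = 72 57 00 00.
K' ⊕ ipad = 44 61 36 36.  K' ⊕ opad = 2e 0b 5c 5c.
Inner input = (K'⊕ipad) ∥ m = 44 61 36 36 ∥ 91 97 ee.
Inner hash: even-index sum = 505 mod 256 = 249; odd-index sum = 302 mod 256 = 46 → f9 2e.
Outer input = (K'⊕opad) ∥ inner = 2e 0b 5c 5c ∥ f9 2e.
Outer hash (tag): even-index sum = 387 mod 256 = 131; odd-index sum = 149 mod 256 = 149 → 83 95.

8395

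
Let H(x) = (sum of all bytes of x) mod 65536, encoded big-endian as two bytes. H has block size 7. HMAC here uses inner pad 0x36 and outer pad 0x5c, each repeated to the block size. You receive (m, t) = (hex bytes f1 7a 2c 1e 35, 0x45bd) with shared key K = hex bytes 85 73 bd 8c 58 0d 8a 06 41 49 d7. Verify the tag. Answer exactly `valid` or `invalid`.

Key hex bytes 85 73 bd 8c 58 0d 8a 06 41 49 d7 is 11 bytes > B = 7, so hash it first: H(key) = 04 97, then zero-pad to 7 bytes: K' = 04 97 00 00 00 00 00.
K' ⊕ ipad = 32 a1 36 36 36 36 36; K' ⊕ opad = 58 cb 5c 5c 5c 5c 5c.
Inner hash: sum = 50+161+54+54+54+54+54+241+122+44+30+53 = 971 → 03 cb.
Outer hash (recomputed tag): sum = 88+203+92+92+92+92+92+3+203 = 957 → 03 bd.
Recomputed tag = 03bd; claimed = 45bd → mismatch.

invalid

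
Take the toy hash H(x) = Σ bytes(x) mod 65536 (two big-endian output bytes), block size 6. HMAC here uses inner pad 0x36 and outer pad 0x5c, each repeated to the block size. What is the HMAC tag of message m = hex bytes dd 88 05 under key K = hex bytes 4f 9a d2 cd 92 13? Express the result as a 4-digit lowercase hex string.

0351

Key hex bytes 4f 9a d2 cd 92 13 is exactly B = 6 bytes: K' = 4f 9a d2 cd 92 13.
K' ⊕ ipad = 79 ac e4 fb a4 25.  K' ⊕ opad = 13 c6 8e 91 ce 4f.
Inner input = (K'⊕ipad) ∥ m = 79 ac e4 fb a4 25 ∥ dd 88 05.
Inner hash: sum = 121+172+228+251+164+37+221+136+5 = 1335 → 05 37.
Outer input = (K'⊕opad) ∥ inner = 13 c6 8e 91 ce 4f ∥ 05 37.
Outer hash (tag): sum = 19+198+142+145+206+79+5+55 = 849 → 03 51.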